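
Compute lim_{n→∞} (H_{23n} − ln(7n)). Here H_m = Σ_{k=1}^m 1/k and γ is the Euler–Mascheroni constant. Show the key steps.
lim = ln(23/7) + γ

By Euler-Maclaurin, H_m = ln m + γ + O(1/m). So
  H_{23n} − ln(7n) = ln(23n) + γ − ln(7n) + O(1/n)
                       = ln(23/7) + γ + O(1/n).
Hence the limit is ln(23/7) + γ.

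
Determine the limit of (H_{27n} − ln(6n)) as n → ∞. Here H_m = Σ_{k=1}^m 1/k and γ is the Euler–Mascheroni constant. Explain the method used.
lim = ln(9/2) + γ

By Euler-Maclaurin, H_m = ln m + γ + O(1/m). So
  H_{27n} − ln(6n) = ln(27n) + γ − ln(6n) + O(1/n)
                       = ln(27/6) + γ + O(1/n).
Hence the limit is ln(27/6) + γ (= ln(9/2)).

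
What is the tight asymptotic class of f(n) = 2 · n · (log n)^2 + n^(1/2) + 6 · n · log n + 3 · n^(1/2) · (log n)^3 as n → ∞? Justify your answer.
f(n) ∈ Θ(n · (log n)^2)

Compare the terms by growth order. For large n, n^a · (log n)^b dominates n^a' · (log n)^b' iff a > a', or (a = a' and b > b'). Ranking the 4 terms shows the dominant one is 2 · n · (log n)^2. Hence f(n) ∈ Θ(n · (log n)^2).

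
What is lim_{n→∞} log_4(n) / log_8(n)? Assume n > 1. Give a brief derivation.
lim = ln(8) / ln(4) = log_4(8)

Change of base: log_4(n) = ln n / ln 4 and log_8(n) = ln n / ln 8. The ratio is (ln n / ln 4) · (ln 8 / ln n) = ln 8 / ln 4, a constant independent of n. So the limit is ln 8 / ln 4 = log_4(8).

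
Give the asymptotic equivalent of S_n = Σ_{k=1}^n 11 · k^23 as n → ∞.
S_n ~ 11 · n^24 / 24

By integral comparison (Euler-Maclaurin), Σ_{k=1}^n 11 · k^23 = 11 · ∫_0^n x^23 dx + O(n^23) = 11 · n^24/24 + O(n^23). (Equivalently, Faulhaber's formula gives the same leading term.)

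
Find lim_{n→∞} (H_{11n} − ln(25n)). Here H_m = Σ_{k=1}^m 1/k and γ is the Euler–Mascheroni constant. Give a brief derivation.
lim = ln(11/25) + γ

By Euler-Maclaurin, H_m = ln m + γ + O(1/m). So
  H_{11n} − ln(25n) = ln(11n) + γ − ln(25n) + O(1/n)
                       = ln(11/25) + γ + O(1/n).
Hence the limit is ln(11/25) + γ.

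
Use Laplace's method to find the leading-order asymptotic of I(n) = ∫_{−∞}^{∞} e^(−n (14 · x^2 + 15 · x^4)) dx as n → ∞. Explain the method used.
I(n) ~ sqrt(π/(14n))

φ(x) = 14 · x^2 + 15 · x^4 has its unique global minimum at x* = 0 (since φ'(x) = 28x + 60x^3 = 0 only at x = 0 for real x with both coefficients positive, and φ → ∞ as |x| → ∞). At x* = 0, φ(0) = 0 and φ''(0) = 28. Laplace's method then gives
  I(n) ~ sqrt(2π / (n · φ''(0))) · e^(−n φ(0)) = sqrt(2π / (28n)) = sqrt(π/(14n)).
The 15 · x^4 term contributes only at subleading order (an O(1/n) relative correction).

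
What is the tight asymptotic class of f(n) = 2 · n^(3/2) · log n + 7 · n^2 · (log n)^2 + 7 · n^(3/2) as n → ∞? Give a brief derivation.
f(n) ∈ Θ(n^2 · (log n)^2)

Compare the terms by growth order. For large n, n^a · (log n)^b dominates n^a' · (log n)^b' iff a > a', or (a = a' and b > b'). Ranking the 3 terms shows the dominant one is 7 · n^2 · (log n)^2. Hence f(n) ∈ Θ(n^2 · (log n)^2).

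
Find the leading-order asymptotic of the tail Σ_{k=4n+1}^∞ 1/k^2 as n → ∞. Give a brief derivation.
Σ_{k>4n} 1/k^2 ~ 1/(1 · (4n))

Compare to the integral: ∫_{4n}^∞ x^(−2) dx = [−x^(−1)/1]_{4n}^∞ = 1/((2−1)·(4n)). Euler-Maclaurin then gives
  Σ_{k>4n} 1/k^2 = ∫_{4n}^∞ dx/x^2 − 1/(2·(4n)^2) + O(1/(4n)^3).
(Equivalently this is ζ(2) − Σ_{k≤4n} 1/k^2.)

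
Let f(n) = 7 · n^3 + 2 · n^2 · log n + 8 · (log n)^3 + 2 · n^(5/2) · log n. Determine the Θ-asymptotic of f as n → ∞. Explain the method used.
f(n) ∈ Θ(n^3)

Compare the terms by growth order. For large n, n^a · (log n)^b dominates n^a' · (log n)^b' iff a > a', or (a = a' and b > b'). Ranking the 4 terms shows the dominant one is 7 · n^3. Hence f(n) ∈ Θ(n^3).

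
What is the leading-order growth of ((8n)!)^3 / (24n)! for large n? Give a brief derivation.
((8n)!)^3/(24n)! ~ ((2π·8n)^(2/2) / sqrt(3)) · 3^(−3·8n)  →  0

Write N = 8n. Stirling: N! ~ sqrt(2π N)(N/e)^N and (3N)! ~ sqrt(2π·3N)·(3N/e)^(3N).
  (N!)^3/(3N)! ~ (2π N)^(3/2) (N/e)^(3N) / [sqrt(2π·3N) (3N/e)^(3N)]
     = (2π N)^(3/2) / sqrt(2π·3N) · (N/(3N))^(3N)
     = (2π N)^((3−1)/2) / sqrt(3) · 3^(−3N).
Since 3^3 > 1, the factor 3^(−3N) decays exponentially, so the ratio → 0. Substituting N = 8n gives the stated form.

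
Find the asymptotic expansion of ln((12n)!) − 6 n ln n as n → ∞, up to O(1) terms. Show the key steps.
ln((12n)!) − 6 n ln n = 6 n ln n + 12(ln 12 − 1) n + (1/2) ln(2π·12n) + O(1/n)

Stirling: ln((12n)!) = 12n ln(12n) − 12n + (1/2) ln(2π·12n) + O(1/n).
Expand 12n ln(12n) = 12n (ln n + ln 12) = 12n ln n + 12n ln 12.
Subtract 6n ln n: leading term is (12 − 6) n ln n = 6 n ln n. The next term is 12n ln 12 − 12n = 12(ln 12 − 1) n. Then the (1/2) ln(2π·12n) correction.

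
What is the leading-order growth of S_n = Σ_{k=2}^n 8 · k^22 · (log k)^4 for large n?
S_n ~ 8 · n^23 · (log n)^4 / 23

By integral comparison, S_n = ∫_1^n 8 · x^22 · (log x)^4 dx + O(n^22 · (log n)^4). For the integral, the leading term of ∫_1^n x^22 (log x)^4 dx is n^23/23 · (log n)^4 (by repeated integration by parts; each step lowers the log-exponent and produces a relatively O(1/log n) correction). Hence S_n ~ 8 · n^23 · (log n)^4 / 23.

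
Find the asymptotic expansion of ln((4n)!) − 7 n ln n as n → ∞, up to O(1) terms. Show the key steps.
ln((4n)!) − 7 n ln n = −3 n ln n + 4(ln 4 − 1) n + (1/2) ln(2π·4n) + O(1/n)

Stirling: ln((4n)!) = 4n ln(4n) − 4n + (1/2) ln(2π·4n) + O(1/n).
Expand 4n ln(4n) = 4n (ln n + ln 4) = 4n ln n + 4n ln 4.
Subtract 7n ln n: leading term is (4 − 7) n ln n = −3 n ln n. The next term is 4n ln 4 − 4n = 4(ln 4 − 1) n. Then the (1/2) ln(2π·4n) correction.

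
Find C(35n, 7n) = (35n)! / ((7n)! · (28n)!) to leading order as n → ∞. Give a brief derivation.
C(35n, 7n) ~ (3125/256)^(7n) · sqrt(5/(8π·7n))

Write N = 7n. Apply Stirling to each factorial:
  (5N)! ~ sqrt(2π·5N) · (5N/e)^(5N),
  N! ~ sqrt(2π N) · (N/e)^N,
  (4N)! ~ sqrt(2π·4N) · (4N/e)^(4N).
The exponential factors combine to (5N)^(5N) / (N^N · (4N)^(4N)) = 5^(5N)/4^(4N) = (5^5/4^4)^N = (3125/256)^N.
The square-root prefactors combine to sqrt(2π·5N) / (sqrt(2π N)·sqrt(2π·4N)) = sqrt(5 / (2π·4·N)) = sqrt(5/(8π·7n)).
Substituting N = 7n: C(35n, 7n) ~ (3125/256)^(7n) · sqrt(5/(8π·7n)).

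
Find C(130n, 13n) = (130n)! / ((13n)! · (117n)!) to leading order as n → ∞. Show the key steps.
C(130n, 13n) ~ (10000000000/387420489)^(13n) · sqrt(5/(9π·13n))

Write N = 13n. Apply Stirling to each factorial:
  (10N)! ~ sqrt(2π·10N) · (10N/e)^(10N),
  N! ~ sqrt(2π N) · (N/e)^N,
  (9N)! ~ sqrt(2π·9N) · (9N/e)^(9N).
The exponential factors combine to (10N)^(10N) / (N^N · (9N)^(9N)) = 10^(10N)/9^(9N) = (10^10/9^9)^N = (10000000000/387420489)^N.
The square-root prefactors combine to sqrt(2π·10N) / (sqrt(2π N)·sqrt(2π·9N)) = sqrt(10 / (2π·9·N)) = sqrt(5/(9π·13n)).
Substituting N = 13n: C(130n, 13n) ~ (10000000000/387420489)^(13n) · sqrt(5/(9π·13n)).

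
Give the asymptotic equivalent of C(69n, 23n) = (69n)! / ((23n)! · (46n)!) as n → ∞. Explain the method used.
C(69n, 23n) ~ (27/4)^(23n) · sqrt(3/(4π·23n))

Write N = 23n. Apply Stirling to each factorial:
  (3N)! ~ sqrt(2π·3N) · (3N/e)^(3N),
  N! ~ sqrt(2π N) · (N/e)^N,
  (2N)! ~ sqrt(2π·2N) · (2N/e)^(2N).
The exponential factors combine to (3N)^(3N) / (N^N · (2N)^(2N)) = 3^(3N)/2^(2N) = (3^3/2^2)^N = (27/4)^N.
The square-root prefactors combine to sqrt(2π·3N) / (sqrt(2π N)·sqrt(2π·2N)) = sqrt(3 / (2π·2·N)) = sqrt(3/(4π·23n)).
Substituting N = 23n: C(69n, 23n) ~ (27/4)^(23n) · sqrt(3/(4π·23n)).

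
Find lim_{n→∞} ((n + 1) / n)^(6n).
lim = e^6

Rewrite as (1 + 1/n)^(6n). By the standard limit (1 + x/n)^n → e^x, we have (1 + 1/n)^n → e^1, and raising to the 6th power gives e^6.
More precisely, ln[(1 + 1/n)^(6n)] = 6n · ln(1 + 1/n) = 6n · (1/n + O(1/n^2)) = 6 + O(1/n) → 6.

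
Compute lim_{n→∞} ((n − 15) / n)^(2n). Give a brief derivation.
lim = e^(−30)

Rewrite as (1 − 15/n)^(2n). By the standard limit (1 + x/n)^n → e^x, we have (1 − 15/n)^n → e^(−15), and raising to the 2nd power gives e^(−30).
More precisely, ln[(1 − 15/n)^(2n)] = 2n · ln(1 − 15/n) = 2n · (-15/n + O(1/n^2)) = -30 + O(1/n) → -30.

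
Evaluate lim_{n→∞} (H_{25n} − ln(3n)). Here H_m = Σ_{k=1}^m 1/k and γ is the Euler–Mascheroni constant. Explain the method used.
lim = ln(25/3) + γ

By Euler-Maclaurin, H_m = ln m + γ + O(1/m). So
  H_{25n} − ln(3n) = ln(25n) + γ − ln(3n) + O(1/n)
                       = ln(25/3) + γ + O(1/n).
Hence the limit is ln(25/3) + γ.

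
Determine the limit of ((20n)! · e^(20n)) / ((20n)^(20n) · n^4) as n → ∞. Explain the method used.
lim = 0

Stirling: (20n)! ~ sqrt(2π·20n) · (20n/e)^(20n). Hence
  (20n)! · e^(20n) / (20n)^(20n) ~ sqrt(2π·20n).
Dividing by n^4: sqrt(2π·20n) / n^4 = sqrt(2π·20) · n^((1−8)/2), so the expression behaves like sqrt(2π·20) · n^((1−8)/2) → 0.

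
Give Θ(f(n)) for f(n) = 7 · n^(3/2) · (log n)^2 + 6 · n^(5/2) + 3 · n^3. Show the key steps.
f(n) ∈ Θ(n^3)

Compare the terms by growth order. For large n, n^a · (log n)^b dominates n^a' · (log n)^b' iff a > a', or (a = a' and b > b'). Ranking the 3 terms shows the dominant one is 3 · n^3. Hence f(n) ∈ Θ(n^3).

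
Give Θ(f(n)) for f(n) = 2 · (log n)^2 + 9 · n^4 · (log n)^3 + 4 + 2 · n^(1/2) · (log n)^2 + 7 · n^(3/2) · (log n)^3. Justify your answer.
f(n) ∈ Θ(n^4 · (log n)^3)

Compare the terms by growth order. For large n, n^a · (log n)^b dominates n^a' · (log n)^b' iff a > a', or (a = a' and b > b'). Ranking the 5 terms shows the dominant one is 9 · n^4 · (log n)^3. Hence f(n) ∈ Θ(n^4 · (log n)^3).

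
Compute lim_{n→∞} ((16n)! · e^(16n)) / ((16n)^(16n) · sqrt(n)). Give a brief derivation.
lim = sqrt(2π·16)

Stirling: (16n)! ~ sqrt(2π·16n) · (16n/e)^(16n). Hence
  (16n)! · e^(16n) / (16n)^(16n) ~ sqrt(2π·16n).
Dividing by sqrt(n): sqrt(2π·16n) / sqrt(n) = sqrt(2π·16) · n^((1−1)/2), so the limit is sqrt(2π·16).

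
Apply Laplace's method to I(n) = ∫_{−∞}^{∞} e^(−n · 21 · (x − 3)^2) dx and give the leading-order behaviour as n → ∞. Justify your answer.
I(n) = sqrt(π/(21n))

Here φ(x) = 21 · (x − 3)^2 has its unique minimum at x* = 3 with φ(x*) = 0 and φ''(x*) = 42. Laplace's method gives
  I(n) ~ e^(−n φ(x*)) · sqrt(2π / (n · φ''(x*))) = sqrt(2π / (42n)) = sqrt(π/(21n)).
This is exact: substituting u = (x − 3)·sqrt(21n) gives I(n) = (1/sqrt(21n)) ∫_{−∞}^{∞} e^(−u^2) du = sqrt(π/(21n)).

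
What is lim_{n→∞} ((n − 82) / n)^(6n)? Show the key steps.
lim = e^(−492)

Rewrite as (1 − 82/n)^(6n). By the standard limit (1 + x/n)^n → e^x, we have (1 − 82/n)^n → e^(−82), and raising to the 6th power gives e^(−492).
More precisely, ln[(1 − 82/n)^(6n)] = 6n · ln(1 − 82/n) = 6n · (-82/n + O(1/n^2)) = -492 + O(1/n) → -492.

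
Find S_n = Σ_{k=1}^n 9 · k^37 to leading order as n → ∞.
S_n ~ 9 · n^38 / 38

By integral comparison (Euler-Maclaurin), Σ_{k=1}^n 9 · k^37 = 9 · ∫_0^n x^37 dx + O(n^37) = 9 · n^38/38 + O(n^37). (Equivalently, Faulhaber's formula gives the same leading term.)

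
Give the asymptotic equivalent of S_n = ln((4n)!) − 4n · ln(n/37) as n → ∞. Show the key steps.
S_n ~ 4n · (ln 148 − 1) + O(ln n)

Stirling: ln((4n)!) = 4n ln(4n) − 4n + O(ln n).
  S_n = 4n ln(4n) − 4n − 4n ln(n/37) + O(ln n)
      = 4n ln(4n) − 4n ln n + 4n ln 37 − 4n + O(ln n)
      = 4n ln 4 + 4n ln 37 − 4n + O(ln n)
      = 4n (ln 148 − 1) + O(ln n).
Numerically ln(148) − 1 ≈ 3.9972.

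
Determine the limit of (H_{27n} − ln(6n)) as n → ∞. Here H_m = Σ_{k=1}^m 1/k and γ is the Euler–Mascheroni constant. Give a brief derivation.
lim = ln(9/2) + γ

By Euler-Maclaurin, H_m = ln m + γ + O(1/m). So
  H_{27n} − ln(6n) = ln(27n) + γ − ln(6n) + O(1/n)
                       = ln(27/6) + γ + O(1/n).
Hence the limit is ln(27/6) + γ (= ln(9/2)).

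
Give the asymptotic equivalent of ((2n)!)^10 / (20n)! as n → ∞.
((2n)!)^10/(20n)! ~ ((2π·2n)^(9/2) / sqrt(10)) · 10^(−10·2n)  →  0

Write N = 2n. Stirling: N! ~ sqrt(2π N)(N/e)^N and (10N)! ~ sqrt(2π·10N)·(10N/e)^(10N).
  (N!)^10/(10N)! ~ (2π N)^(10/2) (N/e)^(10N) / [sqrt(2π·10N) (10N/e)^(10N)]
     = (2π N)^(10/2) / sqrt(2π·10N) · (N/(10N))^(10N)
     = (2π N)^((10−1)/2) / sqrt(10) · 10^(−10N).
Since 10^10 > 1, the factor 10^(−10N) decays exponentially, so the ratio → 0. Substituting N = 2n gives the stated form.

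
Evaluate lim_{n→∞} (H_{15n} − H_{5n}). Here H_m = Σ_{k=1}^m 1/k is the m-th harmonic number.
lim = ln(15/5) = ln 3

Euler-Maclaurin gives H_m = ln m + γ + 1/(2m) + O(1/m^2). The γ and O(1/m) terms cancel in the difference:
  H_{15n} − H_{5n} = ln(15n) − ln(5n) + O(1/n) = ln(15/5) + O(1/n).
Hence the limit is ln(15/5) = ln 3.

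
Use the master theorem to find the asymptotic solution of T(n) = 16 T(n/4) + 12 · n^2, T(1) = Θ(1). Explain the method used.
T(n) = Θ(n^2 log n)

log_4 16 = 2, and f(n) = 12 · n^2 = Θ(n^(log_4 16)). This is Case 2 of the master theorem: T(n) = Θ(f(n) · log n) = Θ(n^2 log n).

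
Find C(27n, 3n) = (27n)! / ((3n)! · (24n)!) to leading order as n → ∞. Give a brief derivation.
C(27n, 3n) ~ (387420489/16777216)^(3n) · sqrt(9/(16π·3n))

Write N = 3n. Apply Stirling to each factorial:
  (9N)! ~ sqrt(2π·9N) · (9N/e)^(9N),
  N! ~ sqrt(2π N) · (N/e)^N,
  (8N)! ~ sqrt(2π·8N) · (8N/e)^(8N).
The exponential factors combine to (9N)^(9N) / (N^N · (8N)^(8N)) = 9^(9N)/8^(8N) = (9^9/8^8)^N = (387420489/16777216)^N.
The square-root prefactors combine to sqrt(2π·9N) / (sqrt(2π N)·sqrt(2π·8N)) = sqrt(9 / (2π·8·N)) = sqrt(9/(16π·3n)).
Substituting N = 3n: C(27n, 3n) ~ (387420489/16777216)^(3n) · sqrt(9/(16π·3n)).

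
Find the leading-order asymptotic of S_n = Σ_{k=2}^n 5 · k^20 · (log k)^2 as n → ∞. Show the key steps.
S_n ~ 5 · n^21 · (log n)^2 / 21

By integral comparison, S_n = ∫_1^n 5 · x^20 · (log x)^2 dx + O(n^20 · (log n)^2). For the integral, the leading term of ∫_1^n x^20 (log x)^2 dx is n^21/21 · (log n)^2 (by repeated integration by parts; each step lowers the log-exponent and produces a relatively O(1/log n) correction). Hence S_n ~ 5 · n^21 · (log n)^2 / 21.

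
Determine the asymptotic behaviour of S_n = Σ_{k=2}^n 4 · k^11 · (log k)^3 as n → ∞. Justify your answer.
S_n ~ n^12 · (log n)^3 / 3

By integral comparison, S_n = ∫_1^n 4 · x^11 · (log x)^3 dx + O(n^11 · (log n)^3). For the integral, the leading term of ∫_1^n x^11 (log x)^3 dx is n^12/12 · (log n)^3 (by repeated integration by parts; each step lowers the log-exponent and produces a relatively O(1/log n) correction). Hence S_n ~ n^12 · (log n)^3 / 3.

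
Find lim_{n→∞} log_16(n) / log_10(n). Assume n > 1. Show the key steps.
lim = ln(10) / ln(16) = log_16(10)

Change of base: log_16(n) = ln n / ln 16 and log_10(n) = ln n / ln 10. The ratio is (ln n / ln 16) · (ln 10 / ln n) = ln 10 / ln 16, a constant independent of n. So the limit is ln 10 / ln 16 = log_16(10).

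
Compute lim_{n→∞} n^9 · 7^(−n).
lim = 0

Exponentials with base > 1 dominate every fixed polynomial: for any fixed c, n^c / 7^n → 0 as n → ∞ (e.g. by the ratio test, or by writing 7^n = e^(n ln 7) and noting e^(n ln 7) / n^c → ∞). Hence n^9 · 7^(−n) = n^9 / 7^n → 0.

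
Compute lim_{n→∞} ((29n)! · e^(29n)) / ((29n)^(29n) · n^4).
lim = 0

Stirling: (29n)! ~ sqrt(2π·29n) · (29n/e)^(29n). Hence
  (29n)! · e^(29n) / (29n)^(29n) ~ sqrt(2π·29n).
Dividing by n^4: sqrt(2π·29n) / n^4 = sqrt(2π·29) · n^((1−8)/2), so the expression behaves like sqrt(2π·29) · n^((1−8)/2) → 0.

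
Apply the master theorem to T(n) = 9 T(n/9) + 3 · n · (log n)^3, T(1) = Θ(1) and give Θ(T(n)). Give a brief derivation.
T(n) = Θ(n · (log n)^4)

Here log_9 9 = 1 and f(n) = 3 · n · (log n)^3 = Θ(n^(log_9 9) · (log n)^3). This is the extended Case 2 of the master theorem (f matches the critical exponent up to log factors), giving T(n) = Θ(n^(log_9 9) · (log n)^(3+1)) = Θ(n · (log n)^4).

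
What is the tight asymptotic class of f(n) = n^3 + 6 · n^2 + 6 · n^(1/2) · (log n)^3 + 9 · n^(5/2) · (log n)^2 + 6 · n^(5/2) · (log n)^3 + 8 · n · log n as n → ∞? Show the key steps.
f(n) ∈ Θ(n^3)

Compare the terms by growth order. For large n, n^a · (log n)^b dominates n^a' · (log n)^b' iff a > a', or (a = a' and b > b'). Ranking the 6 terms shows the dominant one is n^3. Hence f(n) ∈ Θ(n^3).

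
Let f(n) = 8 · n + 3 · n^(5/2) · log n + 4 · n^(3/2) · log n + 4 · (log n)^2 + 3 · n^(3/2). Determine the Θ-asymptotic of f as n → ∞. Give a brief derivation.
f(n) ∈ Θ(n^(5/2) · log n)

Compare the terms by growth order. For large n, n^a · (log n)^b dominates n^a' · (log n)^b' iff a > a', or (a = a' and b > b'). Ranking the 5 terms shows the dominant one is 3 · n^(5/2) · log n. Hence f(n) ∈ Θ(n^(5/2) · log n).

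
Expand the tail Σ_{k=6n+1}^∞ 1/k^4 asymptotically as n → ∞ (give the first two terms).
Σ_{k>6n} 1/k^4 = 1/(3 · (6n)^3) − 1/(2 · (6n)^4) + O(1/(6n)^5)

Compare to the integral: ∫_{6n}^∞ x^(−4) dx = [−x^(−3)/3]_{6n}^∞ = 1/((4−1)·(6n)^3). The Euler-Maclaurin correction adds −f(6n)/2 = −1/(2·(6n)^4). Euler-Maclaurin then gives
  Σ_{k>6n} 1/k^4 = ∫_{6n}^∞ dx/x^4 − 1/(2·(6n)^4) + O(1/(6n)^5).
(Equivalently this is ζ(4) − Σ_{k≤6n} 1/k^4.)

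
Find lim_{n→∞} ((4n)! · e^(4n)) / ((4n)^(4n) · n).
lim = 0

Stirling: (4n)! ~ sqrt(2π·4n) · (4n/e)^(4n). Hence
  (4n)! · e^(4n) / (4n)^(4n) ~ sqrt(2π·4n).
Dividing by n: sqrt(2π·4n) / n = sqrt(2π·4) · n^((1−2)/2), so the expression behaves like sqrt(2π·4) · n^((1−2)/2) → 0.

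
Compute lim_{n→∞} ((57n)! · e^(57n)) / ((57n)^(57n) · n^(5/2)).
lim = 0

Stirling: (57n)! ~ sqrt(2π·57n) · (57n/e)^(57n). Hence
  (57n)! · e^(57n) / (57n)^(57n) ~ sqrt(2π·57n).
Dividing by n^(5/2): sqrt(2π·57n) / n^(5/2) = sqrt(2π·57) · n^((1−5)/2), so the expression behaves like sqrt(2π·57) · n^((1−5)/2) → 0.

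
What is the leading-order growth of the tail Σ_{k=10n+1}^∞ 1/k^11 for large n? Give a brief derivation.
Σ_{k>10n} 1/k^11 ~ 1/(10 · (10n)^10)

Compare to the integral: ∫_{10n}^∞ x^(−11) dx = [−x^(−10)/10]_{10n}^∞ = 1/((11−1)·(10n)^10). Euler-Maclaurin then gives
  Σ_{k>10n} 1/k^11 = ∫_{10n}^∞ dx/x^11 − 1/(2·(10n)^11) + O(1/(10n)^12).
(Equivalently this is ζ(11) − Σ_{k≤10n} 1/k^11.)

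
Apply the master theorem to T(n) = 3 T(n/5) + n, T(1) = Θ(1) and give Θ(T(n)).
T(n) = Θ(n)

log_5 3 ≈ 0.683. f(n) = n dominates n^(log_5 3) since 1 > 0.683, and the regularity condition a·f(n/b) = 3·(n/5)^1 = (3/5)·n ≤ c·f(n) holds with c = 3/5 ≈ 0.6 < 1. So this is Case 3: T(n) = Θ(f(n)) = Θ(n).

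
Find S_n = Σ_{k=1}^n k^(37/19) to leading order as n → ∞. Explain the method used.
S_n ~ (19/56) · n^(56/19)

Integral comparison: Σ_{k=1}^n k^(37/19) = ∫_0^n x^(37/19) dx + O(n^(37/19)). The integral is n^(1 + 37/19) / (1 + 37/19) = n^((37+19)/19) / ((37+19)/19) = (19/56) · n^(56/19).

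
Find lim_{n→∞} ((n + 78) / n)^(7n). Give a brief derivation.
lim = e^546

Rewrite as (1 + 78/n)^(7n). By the standard limit (1 + x/n)^n → e^x, we have (1 + 78/n)^n → e^78, and raising to the 7th power gives e^546.
More precisely, ln[(1 + 78/n)^(7n)] = 7n · ln(1 + 78/n) = 7n · (78/n + O(1/n^2)) = 546 + O(1/n) → 546.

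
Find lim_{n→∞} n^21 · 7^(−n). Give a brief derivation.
lim = 0

Exponentials with base > 1 dominate every fixed polynomial: for any fixed c, n^c / 7^n → 0 as n → ∞ (e.g. by the ratio test, or by writing 7^n = e^(n ln 7) and noting e^(n ln 7) / n^c → ∞). Hence n^21 · 7^(−n) = n^21 / 7^n → 0.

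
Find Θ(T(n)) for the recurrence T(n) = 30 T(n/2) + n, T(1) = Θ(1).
T(n) = Θ(n^(log_2 30))

Master theorem: compare f(n) = n to n^(log_2 30) where log_2 30 ≈ 4.907. Since 1 < log_2 30, we have f(n) = O(n^(log_2 30 − ε)) for some ε > 0 — Case 1. Hence T(n) = Θ(n^(log_2 30)).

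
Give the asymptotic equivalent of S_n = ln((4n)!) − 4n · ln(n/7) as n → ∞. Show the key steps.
S_n ~ 4n · (ln 28 − 1) + O(ln n)

Stirling: ln((4n)!) = 4n ln(4n) − 4n + O(ln n).
  S_n = 4n ln(4n) − 4n − 4n ln(n/7) + O(ln n)
      = 4n ln(4n) − 4n ln n + 4n ln 7 − 4n + O(ln n)
      = 4n ln 4 + 4n ln 7 − 4n + O(ln n)
      = 4n (ln 28 − 1) + O(ln n).
Numerically ln(28) − 1 ≈ 2.3322.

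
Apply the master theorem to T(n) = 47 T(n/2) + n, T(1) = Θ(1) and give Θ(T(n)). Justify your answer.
T(n) = Θ(n^(log_2 47))

Master theorem: compare f(n) = n to n^(log_2 47) where log_2 47 ≈ 5.555. Since 1 < log_2 47, we have f(n) = O(n^(log_2 47 − ε)) for some ε > 0 — Case 1. Hence T(n) = Θ(n^(log_2 47)).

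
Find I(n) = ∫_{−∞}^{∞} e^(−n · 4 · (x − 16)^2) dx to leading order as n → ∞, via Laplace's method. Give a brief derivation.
I(n) = sqrt(π/(4n))

Here φ(x) = 4 · (x − 16)^2 has its unique minimum at x* = 16 with φ(x*) = 0 and φ''(x*) = 8. Laplace's method gives
  I(n) ~ e^(−n φ(x*)) · sqrt(2π / (n · φ''(x*))) = sqrt(2π / (8n)) = sqrt(π/(4n)).
This is exact: substituting u = (x − 16)·sqrt(4n) gives I(n) = (1/sqrt(4n)) ∫_{−∞}^{∞} e^(−u^2) du = sqrt(π/(4n)).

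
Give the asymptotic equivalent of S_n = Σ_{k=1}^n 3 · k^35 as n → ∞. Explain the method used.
S_n ~ n^36 / 12

By integral comparison (Euler-Maclaurin), Σ_{k=1}^n 3 · k^35 = 3 · ∫_0^n x^35 dx + O(n^35) = 3 · n^36/36 = n^36 / 12 + O(n^35). (Equivalently, Faulhaber's formula gives the same leading term.)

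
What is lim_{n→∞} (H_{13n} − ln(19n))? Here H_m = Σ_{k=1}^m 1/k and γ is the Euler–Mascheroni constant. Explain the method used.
lim = ln(13/19) + γ

By Euler-Maclaurin, H_m = ln m + γ + O(1/m). So
  H_{13n} − ln(19n) = ln(13n) + γ − ln(19n) + O(1/n)
                       = ln(13/19) + γ + O(1/n).
Hence the limit is ln(13/19) + γ.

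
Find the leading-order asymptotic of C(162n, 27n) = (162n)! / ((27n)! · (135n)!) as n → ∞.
C(162n, 27n) ~ (46656/3125)^(27n) · sqrt(3/(5π·27n))

Write N = 27n. Apply Stirling to each factorial:
  (6N)! ~ sqrt(2π·6N) · (6N/e)^(6N),
  N! ~ sqrt(2π N) · (N/e)^N,
  (5N)! ~ sqrt(2π·5N) · (5N/e)^(5N).
The exponential factors combine to (6N)^(6N) / (N^N · (5N)^(5N)) = 6^(6N)/5^(5N) = (6^6/5^5)^N = (46656/3125)^N.
The square-root prefactors combine to sqrt(2π·6N) / (sqrt(2π N)·sqrt(2π·5N)) = sqrt(6 / (2π·5·N)) = sqrt(3/(5π·27n)).
Substituting N = 27n: C(162n, 27n) ~ (46656/3125)^(27n) · sqrt(3/(5π·27n)).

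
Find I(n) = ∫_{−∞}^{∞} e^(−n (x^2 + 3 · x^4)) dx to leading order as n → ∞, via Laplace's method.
I(n) ~ sqrt(π/n)

φ(x) = x^2 + 3 · x^4 has its unique global minimum at x* = 0 (since φ'(x) = 2x + 12x^3 = 0 only at x = 0 for real x with both coefficients positive, and φ → ∞ as |x| → ∞). At x* = 0, φ(0) = 0 and φ''(0) = 2. Laplace's method then gives
  I(n) ~ sqrt(2π / (n · φ''(0))) · e^(−n φ(0)) = sqrt(2π / (2n)) = sqrt(π/n).
The 3 · x^4 term contributes only at subleading order (an O(1/n) relative correction).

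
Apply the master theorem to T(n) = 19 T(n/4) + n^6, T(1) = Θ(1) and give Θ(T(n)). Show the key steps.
T(n) = Θ(n^6)

log_4 19 ≈ 2.124. f(n) = n^6 dominates n^(log_4 19) since 6 > 2.124, and the regularity condition a·f(n/b) = 19·(n/4)^6 = (19/4096)·n^6 ≤ c·f(n) holds with c = 19/4096 ≈ 0.00464 < 1. So this is Case 3: T(n) = Θ(f(n)) = Θ(n^6).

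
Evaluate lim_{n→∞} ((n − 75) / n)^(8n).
lim = e^(−600)

Rewrite as (1 − 75/n)^(8n). By the standard limit (1 + x/n)^n → e^x, we have (1 − 75/n)^n → e^(−75), and raising to the 8th power gives e^(−600).
More precisely, ln[(1 − 75/n)^(8n)] = 8n · ln(1 − 75/n) = 8n · (-75/n + O(1/n^2)) = -600 + O(1/n) → -600.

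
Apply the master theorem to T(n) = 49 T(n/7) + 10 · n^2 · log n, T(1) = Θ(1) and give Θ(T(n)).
T(n) = Θ(n^2 · (log n)^2)

Here log_7 49 = 2 and f(n) = 10 · n^2 · log n = Θ(n^(log_7 49) · (log n)^1). This is the extended Case 2 of the master theorem (f matches the critical exponent up to log factors), giving T(n) = Θ(n^(log_7 49) · (log n)^(1+1)) = Θ(n^2 · (log n)^2).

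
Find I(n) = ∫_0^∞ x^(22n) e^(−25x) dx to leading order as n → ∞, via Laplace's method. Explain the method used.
I(n) ~ (sqrt(2π·22n) / 25) · (22n/(25e))^(22n)

Write the integrand as exp(22n ln x − 25x) and set f(x) = 22n ln x − 25x. Then f'(x) = 22n/x − 25 = 0 at x* = 22n/25, and f''(x*) = −22n/x*^2 = −25^2/(22n). Laplace's method (interior maximum) gives
  I(n) ~ e^(f(x*)) · sqrt(2π / |f''(x*)|)
        = exp(22n ln(22n/25) − 22n) · sqrt(2π · 22n / 25^2)
        = (22n/25)^(22n) e^(−22n) · sqrt(2π·22n) / 25
        = (sqrt(2π·22n) / 25) · (22n/(25e))^(22n).
This matches Γ(22n+1)/25^(22n+1) with Stirling applied to Γ.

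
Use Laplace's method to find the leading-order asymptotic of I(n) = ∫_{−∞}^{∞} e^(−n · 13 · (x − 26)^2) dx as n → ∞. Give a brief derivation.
I(n) = sqrt(π/(13n))

Here φ(x) = 13 · (x − 26)^2 has its unique minimum at x* = 26 with φ(x*) = 0 and φ''(x*) = 26. Laplace's method gives
  I(n) ~ e^(−n φ(x*)) · sqrt(2π / (n · φ''(x*))) = sqrt(2π / (26n)) = sqrt(π/(13n)).
This is exact: substituting u = (x − 26)·sqrt(13n) gives I(n) = (1/sqrt(13n)) ∫_{−∞}^{∞} e^(−u^2) du = sqrt(π/(13n)).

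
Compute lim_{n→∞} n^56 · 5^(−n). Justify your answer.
lim = 0

Exponentials with base > 1 dominate every fixed polynomial: for any fixed c, n^c / 5^n → 0 as n → ∞ (e.g. by the ratio test, or by writing 5^n = e^(n ln 5) and noting e^(n ln 5) / n^c → ∞). Hence n^56 · 5^(−n) = n^56 / 5^n → 0.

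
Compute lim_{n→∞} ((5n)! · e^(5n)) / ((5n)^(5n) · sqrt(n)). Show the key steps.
lim = sqrt(2π·5)

Stirling: (5n)! ~ sqrt(2π·5n) · (5n/e)^(5n). Hence
  (5n)! · e^(5n) / (5n)^(5n) ~ sqrt(2π·5n).
Dividing by sqrt(n): sqrt(2π·5n) / sqrt(n) = sqrt(2π·5) · n^((1−1)/2), so the limit is sqrt(2π·5).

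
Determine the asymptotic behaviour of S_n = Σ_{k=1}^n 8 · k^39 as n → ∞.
S_n ~ n^40 / 5

By integral comparison (Euler-Maclaurin), Σ_{k=1}^n 8 · k^39 = 8 · ∫_0^n x^39 dx + O(n^39) = 8 · n^40/40 = n^40 / 5 + O(n^39). (Equivalently, Faulhaber's formula gives the same leading term.)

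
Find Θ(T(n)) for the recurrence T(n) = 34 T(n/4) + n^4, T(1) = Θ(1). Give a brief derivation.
T(n) = Θ(n^4)

log_4 34 ≈ 2.544. f(n) = n^4 dominates n^(log_4 34) since 4 > 2.544, and the regularity condition a·f(n/b) = 34·(n/4)^4 = (34/256)·n^4 ≤ c·f(n) holds with c = 34/256 ≈ 0.133 < 1. So this is Case 3: T(n) = Θ(f(n)) = Θ(n^4).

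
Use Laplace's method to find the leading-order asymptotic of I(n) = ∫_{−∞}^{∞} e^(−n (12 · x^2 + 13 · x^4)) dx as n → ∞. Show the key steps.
I(n) ~ sqrt(π/(12n))

φ(x) = 12 · x^2 + 13 · x^4 has its unique global minimum at x* = 0 (since φ'(x) = 24x + 52x^3 = 0 only at x = 0 for real x with both coefficients positive, and φ → ∞ as |x| → ∞). At x* = 0, φ(0) = 0 and φ''(0) = 24. Laplace's method then gives
  I(n) ~ sqrt(2π / (n · φ''(0))) · e^(−n φ(0)) = sqrt(2π / (24n)) = sqrt(π/(12n)).
The 13 · x^4 term contributes only at subleading order (an O(1/n) relative correction).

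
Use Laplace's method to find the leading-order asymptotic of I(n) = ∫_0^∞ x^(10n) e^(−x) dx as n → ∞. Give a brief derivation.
I(n) ~ sqrt(2π·10n) · (10n/e)^(10n)

Write the integrand as exp(10n ln x − x) and set f(x) = 10n ln x − x. Then f'(x) = 10n/x − 1 = 0 at x* = 10n, and f''(x*) = −10n/x*^2 = −1/(10n). Laplace's method (interior maximum) gives
  I(n) ~ e^(f(x*)) · sqrt(2π / |f''(x*)|)
        = exp(10n ln(10n) − 10n) · sqrt(2π · 10n)
        = (10n)^(10n) e^(−10n) · sqrt(2π·10n)
        = sqrt(2π·10n) · (10n/e)^(10n).
This matches Γ(10n+1) with Stirling applied to Γ.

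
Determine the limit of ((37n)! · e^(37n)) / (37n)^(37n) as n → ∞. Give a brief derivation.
lim = ∞

Stirling: (37n)! ~ sqrt(2π·37n) · (37n/e)^(37n). Hence
  (37n)! · e^(37n) / (37n)^(37n) ~ sqrt(2π·37n) = sqrt(2π·37) · sqrt(n) → ∞.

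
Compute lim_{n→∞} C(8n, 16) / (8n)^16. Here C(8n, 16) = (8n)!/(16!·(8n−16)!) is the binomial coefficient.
lim = 1/16! = 1/20922789888000

With N = 8n → ∞: C(N, 16) / N^16 = [N(N−1)…(N−15)] / (16! · N^16) = (1/16!) · 1 · (1 − 1/(8n)) · … · (1 − 15/(8n)). Each factor → 1 as N → ∞, so the limit is 1/16! = 1/20922789888000.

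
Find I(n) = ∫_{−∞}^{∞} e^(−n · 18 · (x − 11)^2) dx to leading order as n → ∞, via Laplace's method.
I(n) = sqrt(π/(18n))

Here φ(x) = 18 · (x − 11)^2 has its unique minimum at x* = 11 with φ(x*) = 0 and φ''(x*) = 36. Laplace's method gives
  I(n) ~ e^(−n φ(x*)) · sqrt(2π / (n · φ''(x*))) = sqrt(2π / (36n)) = sqrt(π/(18n)).
This is exact: substituting u = (x − 11)·sqrt(18n) gives I(n) = (1/sqrt(18n)) ∫_{−∞}^{∞} e^(−u^2) du = sqrt(π/(18n)).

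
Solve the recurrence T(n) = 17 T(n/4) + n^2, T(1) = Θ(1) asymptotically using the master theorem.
T(n) = Θ(n^(log_4 17))

Master theorem: compare f(n) = n^2 to n^(log_4 17) where log_4 17 ≈ 2.044. Since 2 < log_4 17, we have f(n) = O(n^(log_4 17 − ε)) for some ε > 0 — Case 1. Hence T(n) = Θ(n^(log_4 17)).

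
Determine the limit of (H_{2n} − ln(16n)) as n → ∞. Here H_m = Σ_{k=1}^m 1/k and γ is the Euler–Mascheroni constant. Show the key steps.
lim = −ln 8 + γ

By Euler-Maclaurin, H_m = ln m + γ + O(1/m). So
  H_{2n} − ln(16n) = ln(2n) + γ − ln(16n) + O(1/n)
                       = ln(2/16) + γ + O(1/n).
Hence the limit is ln(2/16) + γ (= −ln 8).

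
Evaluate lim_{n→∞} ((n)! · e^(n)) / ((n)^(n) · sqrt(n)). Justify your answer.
lim = sqrt(2π)

Stirling: (n)! ~ sqrt(2π·n) · (n/e)^(n). Hence
  (n)! · e^(n) / (n)^(n) ~ sqrt(2π·n).
Dividing by sqrt(n): sqrt(2π·n) / sqrt(n) = sqrt(2π) · n^((1−1)/2), so the limit is sqrt(2π).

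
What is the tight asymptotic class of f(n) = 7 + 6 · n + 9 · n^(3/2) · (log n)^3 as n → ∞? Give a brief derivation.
f(n) ∈ Θ(n^(3/2) · (log n)^3)

Compare the terms by growth order. For large n, n^a · (log n)^b dominates n^a' · (log n)^b' iff a > a', or (a = a' and b > b'). Ranking the 3 terms shows the dominant one is 9 · n^(3/2) · (log n)^3. Hence f(n) ∈ Θ(n^(3/2) · (log n)^3).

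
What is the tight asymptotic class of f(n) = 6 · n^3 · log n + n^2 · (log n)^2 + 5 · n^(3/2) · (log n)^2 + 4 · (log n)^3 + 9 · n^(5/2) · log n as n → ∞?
f(n) ∈ Θ(n^3 · log n)

Compare the terms by growth order. For large n, n^a · (log n)^b dominates n^a' · (log n)^b' iff a > a', or (a = a' and b > b'). Ranking the 5 terms shows the dominant one is 6 · n^3 · log n. Hence f(n) ∈ Θ(n^3 · log n).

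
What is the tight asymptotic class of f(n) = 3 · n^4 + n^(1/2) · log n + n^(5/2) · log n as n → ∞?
f(n) ∈ Θ(n^4)

Compare the terms by growth order. For large n, n^a · (log n)^b dominates n^a' · (log n)^b' iff a > a', or (a = a' and b > b'). Ranking the 3 terms shows the dominant one is 3 · n^4. Hence f(n) ∈ Θ(n^4).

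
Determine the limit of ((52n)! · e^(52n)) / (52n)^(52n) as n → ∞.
lim = ∞

Stirling: (52n)! ~ sqrt(2π·52n) · (52n/e)^(52n). Hence
  (52n)! · e^(52n) / (52n)^(52n) ~ sqrt(2π·52n) = sqrt(2π·52) · sqrt(n) → ∞.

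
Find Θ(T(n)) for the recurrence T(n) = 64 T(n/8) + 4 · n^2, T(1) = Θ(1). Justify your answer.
T(n) = Θ(n^2 log n)

log_8 64 = 2, and f(n) = 4 · n^2 = Θ(n^(log_8 64)). This is Case 2 of the master theorem: T(n) = Θ(f(n) · log n) = Θ(n^2 log n).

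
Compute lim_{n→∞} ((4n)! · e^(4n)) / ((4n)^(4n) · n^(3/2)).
lim = 0

Stirling: (4n)! ~ sqrt(2π·4n) · (4n/e)^(4n). Hence
  (4n)! · e^(4n) / (4n)^(4n) ~ sqrt(2π·4n).
Dividing by n^(3/2): sqrt(2π·4n) / n^(3/2) = sqrt(2π·4) · n^((1−3)/2), so the expression behaves like sqrt(2π·4) · n^((1−3)/2) → 0.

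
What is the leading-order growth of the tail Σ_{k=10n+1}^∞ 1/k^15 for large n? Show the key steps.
Σ_{k>10n} 1/k^15 ~ 1/(14 · (10n)^14)

Compare to the integral: ∫_{10n}^∞ x^(−15) dx = [−x^(−14)/14]_{10n}^∞ = 1/((15−1)·(10n)^14). Euler-Maclaurin then gives
  Σ_{k>10n} 1/k^15 = ∫_{10n}^∞ dx/x^15 − 1/(2·(10n)^15) + O(1/(10n)^16).
(Equivalently this is ζ(15) − Σ_{k≤10n} 1/k^15.)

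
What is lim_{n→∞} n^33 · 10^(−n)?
lim = 0

Exponentials with base > 1 dominate every fixed polynomial: for any fixed c, n^c / 10^n → 0 as n → ∞ (e.g. by the ratio test, or by writing 10^n = e^(n ln 10) and noting e^(n ln 10) / n^c → ∞). Hence n^33 · 10^(−n) = n^33 / 10^n → 0.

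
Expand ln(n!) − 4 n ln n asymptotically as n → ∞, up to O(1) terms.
ln(n!) − 4 n ln n = −3 n ln n − n + (1/2) ln(2π n) + O(1/n)

Stirling: ln((n)!) = n ln(n) − n + (1/2) ln(2π·n) + O(1/n).
Here n ln(n) = n ln n.
Subtract 4n ln n: leading term is (1 − 4) n ln n = −3 n ln n. The next term is −n. Then the (1/2) ln(2π·n) correction.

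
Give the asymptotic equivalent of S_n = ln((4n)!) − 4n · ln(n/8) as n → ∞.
S_n ~ 4n · (ln 32 − 1) + O(ln n)

Stirling: ln((4n)!) = 4n ln(4n) − 4n + O(ln n).
  S_n = 4n ln(4n) − 4n − 4n ln(n/8) + O(ln n)
      = 4n ln(4n) − 4n ln n + 4n ln 8 − 4n + O(ln n)
      = 4n ln 4 + 4n ln 8 − 4n + O(ln n)
      = 4n (ln 32 − 1) + O(ln n).
Numerically ln(32) − 1 ≈ 2.4657.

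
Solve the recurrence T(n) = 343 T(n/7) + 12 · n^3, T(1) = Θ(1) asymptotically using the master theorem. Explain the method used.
T(n) = Θ(n^3 log n)

log_7 343 = 3, and f(n) = 12 · n^3 = Θ(n^(log_7 343)). This is Case 2 of the master theorem: T(n) = Θ(f(n) · log n) = Θ(n^3 log n).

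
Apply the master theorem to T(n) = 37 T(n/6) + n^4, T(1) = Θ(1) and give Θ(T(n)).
T(n) = Θ(n^4)

log_6 37 ≈ 2.015. f(n) = n^4 dominates n^(log_6 37) since 4 > 2.015, and the regularity condition a·f(n/b) = 37·(n/6)^4 = (37/1296)·n^4 ≤ c·f(n) holds with c = 37/1296 ≈ 0.0285 < 1. So this is Case 3: T(n) = Θ(f(n)) = Θ(n^4).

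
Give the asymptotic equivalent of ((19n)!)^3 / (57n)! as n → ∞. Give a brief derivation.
((19n)!)^3/(57n)! ~ ((2π·19n)^(2/2) / sqrt(3)) · 3^(−3·19n)  →  0

Write N = 19n. Stirling: N! ~ sqrt(2π N)(N/e)^N and (3N)! ~ sqrt(2π·3N)·(3N/e)^(3N).
  (N!)^3/(3N)! ~ (2π N)^(3/2) (N/e)^(3N) / [sqrt(2π·3N) (3N/e)^(3N)]
     = (2π N)^(3/2) / sqrt(2π·3N) · (N/(3N))^(3N)
     = (2π N)^((3−1)/2) / sqrt(3) · 3^(−3N).
Since 3^3 > 1, the factor 3^(−3N) decays exponentially, so the ratio → 0. Substituting N = 19n gives the stated form.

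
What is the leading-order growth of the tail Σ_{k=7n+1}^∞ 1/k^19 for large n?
Σ_{k>7n} 1/k^19 ~ 1/(18 · (7n)^18)

Compare to the integral: ∫_{7n}^∞ x^(−19) dx = [−x^(−18)/18]_{7n}^∞ = 1/((19−1)·(7n)^18). Euler-Maclaurin then gives
  Σ_{k>7n} 1/k^19 = ∫_{7n}^∞ dx/x^19 − 1/(2·(7n)^19) + O(1/(7n)^20).
(Equivalently this is ζ(19) − Σ_{k≤7n} 1/k^19.)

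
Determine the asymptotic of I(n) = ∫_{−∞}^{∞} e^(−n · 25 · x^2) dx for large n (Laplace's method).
I(n) = sqrt(π/(25n))

Here φ(x) = 25 · x^2 has its unique minimum at x* = 0 with φ(x*) = 0 and φ''(x*) = 50. Laplace's method gives
  I(n) ~ e^(−n φ(x*)) · sqrt(2π / (n · φ''(x*))) = sqrt(2π / (50n)) = sqrt(π/(25n)).
This is exact: substituting u = (x − 0)·sqrt(25n) gives I(n) = (1/sqrt(25n)) ∫_{−∞}^{∞} e^(−u^2) du = sqrt(π/(25n)).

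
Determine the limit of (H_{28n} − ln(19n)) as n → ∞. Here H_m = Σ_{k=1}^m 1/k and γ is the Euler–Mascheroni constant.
lim = ln(28/19) + γ

By Euler-Maclaurin, H_m = ln m + γ + O(1/m). So
  H_{28n} − ln(19n) = ln(28n) + γ − ln(19n) + O(1/n)
                       = ln(28/19) + γ + O(1/n).
Hence the limit is ln(28/19) + γ.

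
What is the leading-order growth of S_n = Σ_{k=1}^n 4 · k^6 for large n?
S_n ~ 4 · n^7 / 7

By integral comparison (Euler-Maclaurin), Σ_{k=1}^n 4 · k^6 = 4 · ∫_0^n x^6 dx + O(n^6) = 4 · n^7/7 + O(n^6). (Equivalently, Faulhaber's formula gives the same leading term.)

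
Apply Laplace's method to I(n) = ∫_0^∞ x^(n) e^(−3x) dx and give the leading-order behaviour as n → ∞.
I(n) ~ (sqrt(2π·n) / 3) · (n/(3e))^(n)

Write the integrand as exp(n ln x − 3x) and set f(x) = n ln x − 3x. Then f'(x) = n/x − 3 = 0 at x* = n/3, and f''(x*) = −n/x*^2 = −3^2/(n). Laplace's method (interior maximum) gives
  I(n) ~ e^(f(x*)) · sqrt(2π / |f''(x*)|)
        = exp(n ln(n/3) − n) · sqrt(2π · n / 3^2)
        = (n/3)^(n) e^(−n) · sqrt(2π·n) / 3
        = (sqrt(2π·n) / 3) · (n/(3e))^(n).
This matches Γ(n+1)/3^(n+1) with Stirling applied to Γ.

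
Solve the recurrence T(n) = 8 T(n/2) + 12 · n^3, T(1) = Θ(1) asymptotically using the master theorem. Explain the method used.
T(n) = Θ(n^3 log n)

log_2 8 = 3, and f(n) = 12 · n^3 = Θ(n^(log_2 8)). This is Case 2 of the master theorem: T(n) = Θ(f(n) · log n) = Θ(n^3 log n).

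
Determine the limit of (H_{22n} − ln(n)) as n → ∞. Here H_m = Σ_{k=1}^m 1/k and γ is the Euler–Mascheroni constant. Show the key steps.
lim = ln 22 + γ

By Euler-Maclaurin, H_m = ln m + γ + O(1/m). So
  H_{22n} − ln(n) = ln(22n) + γ − ln(n) + O(1/n)
                       = ln(22/1) + γ + O(1/n).
Hence the limit is ln(22/1) + γ.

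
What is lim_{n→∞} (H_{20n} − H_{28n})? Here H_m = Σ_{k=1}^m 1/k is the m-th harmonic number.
lim = ln(20/28) = ln(5/7)

Euler-Maclaurin gives H_m = ln m + γ + 1/(2m) + O(1/m^2). The γ and O(1/m) terms cancel in the difference:
  H_{20n} − H_{28n} = ln(20n) − ln(28n) + O(1/n) = ln(20/28) + O(1/n).
Hence the limit is ln(20/28) = ln(5/7).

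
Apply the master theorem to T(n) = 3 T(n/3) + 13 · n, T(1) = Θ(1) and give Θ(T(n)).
T(n) = Θ(n log n)

log_3 3 = 1, and f(n) = 13 · n = Θ(n^(log_3 3)). This is Case 2 of the master theorem: T(n) = Θ(f(n) · log n) = Θ(n log n).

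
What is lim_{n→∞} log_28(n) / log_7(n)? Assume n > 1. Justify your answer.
lim = ln(7) / ln(28) = log_28(7)

Change of base: log_28(n) = ln n / ln 28 and log_7(n) = ln n / ln 7. The ratio is (ln n / ln 28) · (ln 7 / ln n) = ln 7 / ln 28, a constant independent of n. So the limit is ln 7 / ln 28 = log_28(7).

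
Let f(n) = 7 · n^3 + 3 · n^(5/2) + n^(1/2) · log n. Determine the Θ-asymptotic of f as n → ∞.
f(n) ∈ Θ(n^3)

Compare the terms by growth order. For large n, n^a · (log n)^b dominates n^a' · (log n)^b' iff a > a', or (a = a' and b > b'). Ranking the 3 terms shows the dominant one is 7 · n^3. Hence f(n) ∈ Θ(n^3).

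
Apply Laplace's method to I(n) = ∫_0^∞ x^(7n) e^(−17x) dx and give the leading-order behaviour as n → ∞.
I(n) ~ (sqrt(2π·7n) / 17) · (7n/(17e))^(7n)

Write the integrand as exp(7n ln x − 17x) and set f(x) = 7n ln x − 17x. Then f'(x) = 7n/x − 17 = 0 at x* = 7n/17, and f''(x*) = −7n/x*^2 = −17^2/(7n). Laplace's method (interior maximum) gives
  I(n) ~ e^(f(x*)) · sqrt(2π / |f''(x*)|)
        = exp(7n ln(7n/17) − 7n) · sqrt(2π · 7n / 17^2)
        = (7n/17)^(7n) e^(−7n) · sqrt(2π·7n) / 17
        = (sqrt(2π·7n) / 17) · (7n/(17e))^(7n).
This matches Γ(7n+1)/17^(7n+1) with Stirling applied to Γ.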